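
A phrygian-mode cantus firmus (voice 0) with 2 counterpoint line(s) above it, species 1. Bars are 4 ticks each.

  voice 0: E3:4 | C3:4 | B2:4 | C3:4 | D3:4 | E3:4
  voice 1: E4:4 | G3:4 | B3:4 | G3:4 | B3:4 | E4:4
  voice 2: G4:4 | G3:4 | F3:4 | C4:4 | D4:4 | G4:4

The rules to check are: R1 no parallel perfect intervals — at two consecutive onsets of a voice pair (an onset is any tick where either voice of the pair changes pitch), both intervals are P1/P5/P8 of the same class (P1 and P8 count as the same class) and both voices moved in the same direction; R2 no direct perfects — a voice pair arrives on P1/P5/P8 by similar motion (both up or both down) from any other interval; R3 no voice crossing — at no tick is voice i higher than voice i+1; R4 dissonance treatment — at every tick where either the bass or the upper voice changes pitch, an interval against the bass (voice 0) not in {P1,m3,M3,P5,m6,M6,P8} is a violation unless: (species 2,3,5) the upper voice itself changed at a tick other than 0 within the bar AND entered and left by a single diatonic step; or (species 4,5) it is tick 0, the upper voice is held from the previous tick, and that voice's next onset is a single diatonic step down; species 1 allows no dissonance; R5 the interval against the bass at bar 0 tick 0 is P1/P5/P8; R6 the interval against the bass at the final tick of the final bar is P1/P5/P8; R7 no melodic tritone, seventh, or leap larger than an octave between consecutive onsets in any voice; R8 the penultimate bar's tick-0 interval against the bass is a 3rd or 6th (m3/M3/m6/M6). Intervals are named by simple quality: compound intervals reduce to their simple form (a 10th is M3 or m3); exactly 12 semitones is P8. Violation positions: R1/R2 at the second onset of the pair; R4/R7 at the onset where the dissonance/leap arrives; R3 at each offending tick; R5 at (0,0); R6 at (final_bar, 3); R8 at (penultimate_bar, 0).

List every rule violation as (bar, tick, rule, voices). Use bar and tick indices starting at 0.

bar 0: v0=E3 v1=E4 v2=G4 downbeat m3
bar 1: v0=C3 v1=G3 v2=G3 downbeat P5
bar 2: v0=B2 v1=B3 v2=F3 downbeat TT
bar 3: v0=C3 v1=G3 v2=C4 downbeat P8
bar 4: v0=D3 v1=B3 v2=D4 downbeat P8
bar 5: v0=E3 v1=E4 v2=G4 downbeat m3
  -> R5 @ bar 0 tick 0 v(0, 2): opens on m3
  -> R2 @ bar 1 tick 0 v(0, 1): E3/E4 P8 -> C3/G3 P5 similar
  -> R2 @ bar 1 tick 0 v(0, 2): E3/G4 m3 -> C3/G3 P5 similar
  -> R2 @ bar 1 tick 0 v(1, 2): E4/G4 m3 -> G3/G3 P1 similar
  -> R3 @ bar 2 tick 0 v(1, 2): B3 above F3
  -> R4 @ bar 2 tick 0 v(0, 2): B2/F3 TT untreated
  -> R3 @ bar 2 tick 1 v(1, 2): B3 above F3
  -> R3 @ bar 2 tick 2 v(1, 2): B3 above F3
  -> R3 @ bar 2 tick 3 v(1, 2): B3 above F3
  -> R2 @ bar 3 tick 0 v(0, 2): B2/F3 TT -> C3/C4 P8 similar
  -> R1 @ bar 4 tick 0 v(0, 2): C3/C4 P8 -> D3/D4 P8 similar
  -> R8 @ bar 4 tick 0 v(0, 2): penult P8 not 3rd/6th
  -> R2 @ bar 5 tick 0 v(0, 1): D3/B3 M6 -> E3/E4 P8 similar
  -> R6 @ bar 5 tick 3 v(0, 2): closes on m3

(0, 0, R5, (0, 2))
(1, 0, R2, (0, 1))
(1, 0, R2, (0, 2))
(1, 0, R2, (1, 2))
(2, 0, R3, (1, 2))
(2, 0, R4, (0, 2))
(2, 1, R3, (1, 2))
(2, 2, R3, (1, 2))
(2, 3, R3, (1, 2))
(3, 0, R2, (0, 2))
(4, 0, R1, (0, 2))
(4, 0, R8, (0, 2))
(5, 0, R2, (0, 1))
(5, 3, R6, (0, 2))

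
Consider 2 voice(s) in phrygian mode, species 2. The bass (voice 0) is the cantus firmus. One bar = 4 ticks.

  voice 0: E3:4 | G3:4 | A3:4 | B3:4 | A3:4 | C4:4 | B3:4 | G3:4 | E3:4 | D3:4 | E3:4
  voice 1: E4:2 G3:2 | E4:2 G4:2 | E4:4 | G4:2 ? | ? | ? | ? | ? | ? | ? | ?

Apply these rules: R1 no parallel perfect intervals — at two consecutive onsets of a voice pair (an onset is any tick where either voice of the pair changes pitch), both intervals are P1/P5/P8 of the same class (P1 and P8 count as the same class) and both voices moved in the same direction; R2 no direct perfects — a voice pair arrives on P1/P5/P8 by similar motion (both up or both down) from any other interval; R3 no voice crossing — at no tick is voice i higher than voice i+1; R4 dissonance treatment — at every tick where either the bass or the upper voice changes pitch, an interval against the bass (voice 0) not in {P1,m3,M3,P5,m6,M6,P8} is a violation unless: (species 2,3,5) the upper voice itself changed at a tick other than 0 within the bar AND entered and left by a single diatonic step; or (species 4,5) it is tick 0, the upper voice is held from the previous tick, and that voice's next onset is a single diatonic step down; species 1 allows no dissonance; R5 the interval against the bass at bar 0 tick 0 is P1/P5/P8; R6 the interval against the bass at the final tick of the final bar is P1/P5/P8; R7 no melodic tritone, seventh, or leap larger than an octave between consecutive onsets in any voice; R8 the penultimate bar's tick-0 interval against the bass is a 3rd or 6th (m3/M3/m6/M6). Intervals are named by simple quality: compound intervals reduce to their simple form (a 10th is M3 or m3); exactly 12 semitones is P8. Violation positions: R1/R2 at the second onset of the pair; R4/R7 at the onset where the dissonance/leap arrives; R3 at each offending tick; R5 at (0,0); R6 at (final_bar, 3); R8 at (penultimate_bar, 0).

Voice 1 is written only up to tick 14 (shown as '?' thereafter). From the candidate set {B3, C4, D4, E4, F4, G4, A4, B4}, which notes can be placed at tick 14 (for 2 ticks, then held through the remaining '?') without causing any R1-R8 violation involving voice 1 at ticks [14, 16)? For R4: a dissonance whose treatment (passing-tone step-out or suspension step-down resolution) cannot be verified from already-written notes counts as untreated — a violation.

{B3, B4, D4, G4}

B3: legal
C4: violates R4
D4: legal
E4: violates R4
F4: violates R4
G4: legal
A4: violates R4
B4: legal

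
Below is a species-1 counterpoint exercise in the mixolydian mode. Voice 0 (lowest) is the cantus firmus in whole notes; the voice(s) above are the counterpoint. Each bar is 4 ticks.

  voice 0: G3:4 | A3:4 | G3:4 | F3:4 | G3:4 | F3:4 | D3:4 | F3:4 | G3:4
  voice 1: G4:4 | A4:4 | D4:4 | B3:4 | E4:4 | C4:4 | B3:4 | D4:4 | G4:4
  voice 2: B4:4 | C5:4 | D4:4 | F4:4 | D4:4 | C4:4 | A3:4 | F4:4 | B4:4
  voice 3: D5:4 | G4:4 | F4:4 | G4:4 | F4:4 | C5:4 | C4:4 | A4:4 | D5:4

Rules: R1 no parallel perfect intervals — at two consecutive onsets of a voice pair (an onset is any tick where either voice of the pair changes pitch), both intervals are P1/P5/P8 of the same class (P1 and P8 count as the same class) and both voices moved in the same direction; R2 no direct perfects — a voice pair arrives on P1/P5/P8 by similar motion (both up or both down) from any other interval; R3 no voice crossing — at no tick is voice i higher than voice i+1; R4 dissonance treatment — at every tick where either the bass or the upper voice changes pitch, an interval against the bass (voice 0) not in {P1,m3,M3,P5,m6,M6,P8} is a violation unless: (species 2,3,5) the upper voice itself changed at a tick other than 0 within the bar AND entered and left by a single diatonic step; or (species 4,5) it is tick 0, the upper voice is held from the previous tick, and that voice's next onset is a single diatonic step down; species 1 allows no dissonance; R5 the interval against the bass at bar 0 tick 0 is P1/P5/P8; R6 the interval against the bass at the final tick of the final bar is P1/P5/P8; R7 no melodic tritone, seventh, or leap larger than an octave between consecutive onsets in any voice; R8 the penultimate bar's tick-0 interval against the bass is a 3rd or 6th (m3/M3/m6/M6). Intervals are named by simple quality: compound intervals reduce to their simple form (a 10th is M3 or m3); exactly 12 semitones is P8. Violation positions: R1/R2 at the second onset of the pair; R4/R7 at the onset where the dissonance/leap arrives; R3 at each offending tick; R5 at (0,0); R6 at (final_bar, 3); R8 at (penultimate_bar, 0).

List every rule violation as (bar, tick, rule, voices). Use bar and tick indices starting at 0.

(0, 0, R5, (0, 2))
(1, 0, R1, (0, 1))
(1, 0, R3, (2, 3))
(1, 0, R4, (0, 3))
(1, 1, R3, (2, 3))
(1, 2, R3, (2, 3))
(1, 3, R3, (2, 3))
(2, 0, R2, (0, 1))
(2, 0, R2, (0, 2))
(2, 0, R2, (1, 2))
(2, 0, R4, (0, 3))
(2, 0, R7, (2,))
(3, 0, R4, (0, 1))
(3, 0, R4, (0, 3))
(4, 0, R3, (1, 2))
(4, 0, R4, (0, 3))
(4, 1, R3, (1, 2))
(4, 2, R3, (1, 2))
(4, 3, R3, (1, 2))
(5, 0, R1, (0, 2))
(5, 0, R2, (0, 1))
(5, 0, R2, (1, 2))
(6, 0, R1, (0, 2))
(6, 0, R3, (1, 2))
(6, 0, R4, (0, 3))
(6, 1, R3, (1, 2))
(6, 2, R3, (1, 2))
(6, 3, R3, (1, 2))
(7, 0, R2, (0, 2))
(7, 0, R2, (1, 3))
(7, 0, R8, (0, 2))
(8, 0, R1, (1, 3))
(8, 0, R2, (0, 1))
(8, 0, R2, (0, 3))
(8, 0, R7, (2,))
(8, 3, R6, (0, 2))

bar 0: v0=G3 v1=G4 v2=B4 v3=D5 downbeat P5
bar 1: v0=A3 v1=A4 v2=C5 v3=G4 downbeat m7
bar 2: v0=G3 v1=D4 v2=D4 v3=F4 downbeat m7
bar 3: v0=F3 v1=B3 v2=F4 v3=G4 downbeat M2
bar 4: v0=G3 v1=E4 v2=D4 v3=F4 downbeat m7
bar 5: v0=F3 v1=C4 v2=C4 v3=C5 downbeat P5
bar 6: v0=D3 v1=B3 v2=A3 v3=C4 downbeat m7
bar 7: v0=F3 v1=D4 v2=F4 v3=A4 downbeat M3
bar 8: v0=G3 v1=G4 v2=B4 v3=D5 downbeat P5
  -> R5 @ bar 0 tick 0 v(0, 2): opens on M3
  -> R1 @ bar 1 tick 0 v(0, 1): G3/G4 P8 -> A3/A4 P8 similar
  -> R3 @ bar 1 tick 0 v(2, 3): C5 above G4
  -> R4 @ bar 1 tick 0 v(0, 3): A3/G4 m7 untreated
  -> R3 @ bar 1 tick 1 v(2, 3): C5 above G4
  -> R3 @ bar 1 tick 2 v(2, 3): C5 above G4
  -> R3 @ bar 1 tick 3 v(2, 3): C5 above G4
  -> R2 @ bar 2 tick 0 v(0, 1): A3/A4 P8 -> G3/D4 P5 similar
  -> R2 @ bar 2 tick 0 v(0, 2): A3/C5 m3 -> G3/D4 P5 similar
  -> R2 @ bar 2 tick 0 v(1, 2): A4/C5 m3 -> D4/D4 P1 similar
  -> R4 @ bar 2 tick 0 v(0, 3): G3/F4 m7 untreated
  -> R7 @ bar 2 tick 0 v(2,): C5->D4 leap 10st
  -> R4 @ bar 3 tick 0 v(0, 1): F3/B3 TT untreated
  -> R4 @ bar 3 tick 0 v(0, 3): F3/G4 M2 untreated
  -> R3 @ bar 4 tick 0 v(1, 2): E4 above D4
  -> R4 @ bar 4 tick 0 v(0, 3): G3/F4 m7 untreated
  -> R3 @ bar 4 tick 1 v(1, 2): E4 above D4
  -> R3 @ bar 4 tick 2 v(1, 2): E4 above D4
  -> R3 @ bar 4 tick 3 v(1, 2): E4 above D4
  -> R1 @ bar 5 tick 0 v(0, 2): G3/D4 P5 -> F3/C4 P5 similar
  -> R2 @ bar 5 tick 0 v(0, 1): G3/E4 M6 -> F3/C4 P5 similar
  -> R2 @ bar 5 tick 0 v(1, 2): E4/D4 M2 -> C4/C4 P1 similar
  -> R1 @ bar 6 tick 0 v(0, 2): F3/C4 P5 -> D3/A3 P5 similar
  -> R3 @ bar 6 tick 0 v(1, 2): B3 above A3
  -> R4 @ bar 6 tick 0 v(0, 3): D3/C4 m7 untreated
  -> R3 @ bar 6 tick 1 v(1, 2): B3 above A3
  -> R3 @ bar 6 tick 2 v(1, 2): B3 above A3
  -> R3 @ bar 6 tick 3 v(1, 2): B3 above A3
  -> R2 @ bar 7 tick 0 v(0, 2): D3/A3 P5 -> F3/F4 P8 similar
  -> R2 @ bar 7 tick 0 v(1, 3): B3/C4 m2 -> D4/A4 P5 similar
  -> R8 @ bar 7 tick 0 v(0, 2): penult P8 not 3rd/6th
  -> R1 @ bar 8 tick 0 v(1, 3): D4/A4 P5 -> G4/D5 P5 similar
  -> R2 @ bar 8 tick 0 v(0, 1): F3/D4 M6 -> G3/G4 P8 similar
  -> R2 @ bar 8 tick 0 v(0, 3): F3/A4 M3 -> G3/D5 P5 similar
  -> R7 @ bar 8 tick 0 v(2,): F4->B4 leap 6st
  -> R6 @ bar 8 tick 3 v(0, 2): closes on M3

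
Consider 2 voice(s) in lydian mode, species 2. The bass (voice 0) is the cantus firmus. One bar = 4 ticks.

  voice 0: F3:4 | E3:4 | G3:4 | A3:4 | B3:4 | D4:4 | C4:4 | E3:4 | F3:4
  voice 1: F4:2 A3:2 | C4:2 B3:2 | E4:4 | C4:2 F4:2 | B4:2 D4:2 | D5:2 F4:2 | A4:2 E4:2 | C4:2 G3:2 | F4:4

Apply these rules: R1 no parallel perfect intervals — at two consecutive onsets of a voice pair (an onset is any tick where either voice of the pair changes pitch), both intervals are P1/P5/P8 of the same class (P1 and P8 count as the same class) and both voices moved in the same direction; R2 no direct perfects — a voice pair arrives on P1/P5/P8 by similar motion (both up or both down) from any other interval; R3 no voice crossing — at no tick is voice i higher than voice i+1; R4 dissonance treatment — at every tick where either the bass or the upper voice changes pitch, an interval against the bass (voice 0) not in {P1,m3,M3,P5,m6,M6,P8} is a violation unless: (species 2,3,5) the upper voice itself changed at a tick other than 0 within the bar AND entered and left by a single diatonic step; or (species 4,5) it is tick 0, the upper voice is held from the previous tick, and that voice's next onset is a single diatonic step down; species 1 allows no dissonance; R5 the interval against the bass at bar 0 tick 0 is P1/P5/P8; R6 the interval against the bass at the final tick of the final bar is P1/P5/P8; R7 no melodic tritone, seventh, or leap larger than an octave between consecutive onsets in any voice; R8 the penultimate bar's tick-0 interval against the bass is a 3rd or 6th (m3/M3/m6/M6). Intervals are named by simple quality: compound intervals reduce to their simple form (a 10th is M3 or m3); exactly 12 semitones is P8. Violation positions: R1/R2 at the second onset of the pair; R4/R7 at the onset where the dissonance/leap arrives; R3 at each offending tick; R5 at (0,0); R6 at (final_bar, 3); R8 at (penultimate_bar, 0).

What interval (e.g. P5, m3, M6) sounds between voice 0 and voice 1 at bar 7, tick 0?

m6

voice 0=E3 voice 1=C4 -> m6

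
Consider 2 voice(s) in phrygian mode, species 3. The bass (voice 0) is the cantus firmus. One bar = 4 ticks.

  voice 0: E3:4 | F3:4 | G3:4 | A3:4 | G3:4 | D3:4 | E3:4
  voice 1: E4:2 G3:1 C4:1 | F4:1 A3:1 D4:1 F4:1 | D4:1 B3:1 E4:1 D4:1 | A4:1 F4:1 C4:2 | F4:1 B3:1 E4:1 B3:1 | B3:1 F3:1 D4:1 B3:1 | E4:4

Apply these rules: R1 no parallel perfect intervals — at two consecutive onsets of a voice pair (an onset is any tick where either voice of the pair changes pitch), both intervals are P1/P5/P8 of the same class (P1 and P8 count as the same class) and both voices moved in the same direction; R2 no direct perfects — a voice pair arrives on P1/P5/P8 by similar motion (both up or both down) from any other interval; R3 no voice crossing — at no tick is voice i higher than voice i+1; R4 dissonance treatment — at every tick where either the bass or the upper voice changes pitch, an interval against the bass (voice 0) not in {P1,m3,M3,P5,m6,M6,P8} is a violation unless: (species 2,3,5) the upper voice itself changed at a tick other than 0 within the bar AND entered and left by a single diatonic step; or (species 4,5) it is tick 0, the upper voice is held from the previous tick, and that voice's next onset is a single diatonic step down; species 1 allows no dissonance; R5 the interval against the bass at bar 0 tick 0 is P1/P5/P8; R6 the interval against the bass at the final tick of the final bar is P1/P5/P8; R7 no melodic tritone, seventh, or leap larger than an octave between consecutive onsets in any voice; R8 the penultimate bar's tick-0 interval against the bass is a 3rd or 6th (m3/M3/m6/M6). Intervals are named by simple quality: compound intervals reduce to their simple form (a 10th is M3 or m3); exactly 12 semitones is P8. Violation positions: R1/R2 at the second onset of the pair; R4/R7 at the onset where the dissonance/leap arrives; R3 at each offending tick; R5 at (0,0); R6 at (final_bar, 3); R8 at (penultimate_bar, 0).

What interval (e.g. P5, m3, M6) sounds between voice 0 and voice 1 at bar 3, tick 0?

voice 0=A3 voice 1=A4 -> P8

P8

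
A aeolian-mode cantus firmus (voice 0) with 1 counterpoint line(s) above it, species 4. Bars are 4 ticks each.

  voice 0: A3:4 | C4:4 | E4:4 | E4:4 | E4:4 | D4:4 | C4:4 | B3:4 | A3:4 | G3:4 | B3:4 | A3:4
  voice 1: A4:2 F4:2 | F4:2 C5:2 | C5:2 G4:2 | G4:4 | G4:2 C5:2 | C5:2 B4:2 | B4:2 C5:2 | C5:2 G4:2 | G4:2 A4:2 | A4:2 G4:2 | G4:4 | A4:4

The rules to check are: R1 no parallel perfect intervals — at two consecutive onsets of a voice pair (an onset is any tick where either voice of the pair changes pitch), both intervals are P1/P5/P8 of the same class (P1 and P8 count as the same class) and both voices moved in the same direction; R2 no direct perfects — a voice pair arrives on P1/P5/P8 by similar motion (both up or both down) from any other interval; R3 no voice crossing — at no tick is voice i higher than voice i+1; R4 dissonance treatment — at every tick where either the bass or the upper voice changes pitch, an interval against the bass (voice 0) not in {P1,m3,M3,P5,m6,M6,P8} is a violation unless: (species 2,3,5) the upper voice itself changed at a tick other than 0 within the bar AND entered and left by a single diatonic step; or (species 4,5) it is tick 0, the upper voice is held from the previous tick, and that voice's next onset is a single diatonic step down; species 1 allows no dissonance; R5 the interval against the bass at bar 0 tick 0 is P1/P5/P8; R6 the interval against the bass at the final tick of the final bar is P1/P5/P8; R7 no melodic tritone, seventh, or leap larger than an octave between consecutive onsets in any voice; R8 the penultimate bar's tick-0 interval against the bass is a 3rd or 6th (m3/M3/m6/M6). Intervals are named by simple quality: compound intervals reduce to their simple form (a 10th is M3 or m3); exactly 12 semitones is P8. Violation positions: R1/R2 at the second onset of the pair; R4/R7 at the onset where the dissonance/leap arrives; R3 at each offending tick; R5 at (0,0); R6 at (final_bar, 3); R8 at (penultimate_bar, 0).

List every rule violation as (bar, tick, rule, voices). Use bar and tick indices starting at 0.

bar 0: v0=A3 v1=A4 downbeat P8
bar 1: v0=C4 v1=F4 downbeat P4
bar 2: v0=E4 v1=C5 downbeat m6
bar 3: v0=E4 v1=G4 downbeat m3
bar 4: v0=E4 v1=G4 downbeat m3
bar 5: v0=D4 v1=C5 downbeat m7
bar 6: v0=C4 v1=B4 downbeat M7
bar 7: v0=B3 v1=C5 downbeat m2
bar 8: v0=A3 v1=G4 downbeat m7
bar 9: v0=G3 v1=A4 downbeat M2
bar 10: v0=B3 v1=G4 downbeat m6
bar 11: v0=A3 v1=A4 downbeat P8
  -> R4 @ bar 1 tick 0 v(0, 1): C4/F4 P4 untreated
  -> R4 @ bar 6 tick 0 v(0, 1): C4/B4 M7 untreated
  -> R4 @ bar 7 tick 0 v(0, 1): B3/C5 m2 untreated
  -> R4 @ bar 8 tick 0 v(0, 1): A3/G4 m7 untreated

(1, 0, R4, (0, 1))
(6, 0, R4, (0, 1))
(7, 0, R4, (0, 1))
(8, 0, R4, (0, 1))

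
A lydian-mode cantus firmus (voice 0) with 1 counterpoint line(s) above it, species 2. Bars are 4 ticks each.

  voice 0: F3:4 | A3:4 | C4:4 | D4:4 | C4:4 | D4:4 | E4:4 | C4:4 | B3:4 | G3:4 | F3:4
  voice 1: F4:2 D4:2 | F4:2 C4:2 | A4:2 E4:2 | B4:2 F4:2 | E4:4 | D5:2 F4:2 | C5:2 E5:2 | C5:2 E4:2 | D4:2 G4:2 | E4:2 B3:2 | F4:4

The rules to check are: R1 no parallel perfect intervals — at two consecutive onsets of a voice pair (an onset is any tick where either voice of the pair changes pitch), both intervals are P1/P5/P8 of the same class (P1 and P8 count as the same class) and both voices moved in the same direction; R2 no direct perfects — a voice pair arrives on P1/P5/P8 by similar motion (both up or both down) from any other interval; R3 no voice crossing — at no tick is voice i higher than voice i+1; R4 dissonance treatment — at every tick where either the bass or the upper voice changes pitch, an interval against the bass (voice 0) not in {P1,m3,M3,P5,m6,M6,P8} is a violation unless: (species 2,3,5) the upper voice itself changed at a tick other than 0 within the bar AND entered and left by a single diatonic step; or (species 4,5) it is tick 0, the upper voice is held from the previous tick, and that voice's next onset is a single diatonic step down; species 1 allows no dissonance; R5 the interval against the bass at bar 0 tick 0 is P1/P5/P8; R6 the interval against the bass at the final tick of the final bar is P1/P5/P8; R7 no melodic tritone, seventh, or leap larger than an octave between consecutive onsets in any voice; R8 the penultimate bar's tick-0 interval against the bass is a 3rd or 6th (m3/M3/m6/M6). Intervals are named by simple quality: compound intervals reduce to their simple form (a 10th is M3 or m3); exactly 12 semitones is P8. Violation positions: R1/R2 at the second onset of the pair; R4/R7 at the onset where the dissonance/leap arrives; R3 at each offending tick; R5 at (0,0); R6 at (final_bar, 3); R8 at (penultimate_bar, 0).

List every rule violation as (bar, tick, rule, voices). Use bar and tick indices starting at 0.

(3, 2, R7, (1,))
(5, 0, R2, (0, 1))
(5, 0, R7, (1,))
(7, 0, R1, (0, 1))
(10, 0, R7, (1,))

bar 0: v0=F3 v1=F4 downbeat P8
bar 1: v0=A3 v1=F4 downbeat m6
bar 2: v0=C4 v1=A4 downbeat M6
bar 3: v0=D4 v1=B4 downbeat M6
bar 4: v0=C4 v1=E4 downbeat M3
bar 5: v0=D4 v1=D5 downbeat P8
bar 6: v0=E4 v1=C5 downbeat m6
bar 7: v0=C4 v1=C5 downbeat P8
bar 8: v0=B3 v1=D4 downbeat m3
bar 9: v0=G3 v1=E4 downbeat M6
bar 10: v0=F3 v1=F4 downbeat P8
  -> R7 @ bar 3 tick 2 v(1,): B4->F4 leap 6st
  -> R2 @ bar 5 tick 0 v(0, 1): C4/E4 M3 -> D4/D5 P8 similar
  -> R7 @ bar 5 tick 0 v(1,): E4->D5 leap 10st
  -> R1 @ bar 7 tick 0 v(0, 1): E4/E5 P8 -> C4/C5 P8 similar
  -> R7 @ bar 10 tick 0 v(1,): B3->F4 leap 6st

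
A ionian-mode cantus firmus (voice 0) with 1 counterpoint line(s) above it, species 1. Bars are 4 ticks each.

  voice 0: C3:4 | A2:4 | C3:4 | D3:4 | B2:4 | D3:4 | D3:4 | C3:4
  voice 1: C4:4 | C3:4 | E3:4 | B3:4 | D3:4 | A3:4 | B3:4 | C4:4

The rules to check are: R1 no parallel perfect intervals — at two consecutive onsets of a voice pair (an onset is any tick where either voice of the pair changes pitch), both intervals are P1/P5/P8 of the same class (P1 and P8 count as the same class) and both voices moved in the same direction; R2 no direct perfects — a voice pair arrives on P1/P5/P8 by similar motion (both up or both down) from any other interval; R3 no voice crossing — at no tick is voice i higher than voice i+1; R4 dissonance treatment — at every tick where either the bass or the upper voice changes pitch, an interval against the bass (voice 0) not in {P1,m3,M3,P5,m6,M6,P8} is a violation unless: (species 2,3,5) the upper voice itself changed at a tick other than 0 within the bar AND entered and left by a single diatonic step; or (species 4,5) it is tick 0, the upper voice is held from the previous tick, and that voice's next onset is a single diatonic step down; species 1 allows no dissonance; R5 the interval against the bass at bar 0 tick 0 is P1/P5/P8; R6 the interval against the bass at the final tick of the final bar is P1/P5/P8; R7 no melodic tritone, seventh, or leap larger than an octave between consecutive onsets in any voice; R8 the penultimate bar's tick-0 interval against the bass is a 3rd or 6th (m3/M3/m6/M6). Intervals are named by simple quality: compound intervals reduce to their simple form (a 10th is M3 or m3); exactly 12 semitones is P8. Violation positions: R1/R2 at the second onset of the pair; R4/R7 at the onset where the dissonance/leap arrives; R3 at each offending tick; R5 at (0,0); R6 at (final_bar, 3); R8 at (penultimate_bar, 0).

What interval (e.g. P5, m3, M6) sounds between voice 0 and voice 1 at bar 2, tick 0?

M3

voice 0=C3 voice 1=E3 -> M3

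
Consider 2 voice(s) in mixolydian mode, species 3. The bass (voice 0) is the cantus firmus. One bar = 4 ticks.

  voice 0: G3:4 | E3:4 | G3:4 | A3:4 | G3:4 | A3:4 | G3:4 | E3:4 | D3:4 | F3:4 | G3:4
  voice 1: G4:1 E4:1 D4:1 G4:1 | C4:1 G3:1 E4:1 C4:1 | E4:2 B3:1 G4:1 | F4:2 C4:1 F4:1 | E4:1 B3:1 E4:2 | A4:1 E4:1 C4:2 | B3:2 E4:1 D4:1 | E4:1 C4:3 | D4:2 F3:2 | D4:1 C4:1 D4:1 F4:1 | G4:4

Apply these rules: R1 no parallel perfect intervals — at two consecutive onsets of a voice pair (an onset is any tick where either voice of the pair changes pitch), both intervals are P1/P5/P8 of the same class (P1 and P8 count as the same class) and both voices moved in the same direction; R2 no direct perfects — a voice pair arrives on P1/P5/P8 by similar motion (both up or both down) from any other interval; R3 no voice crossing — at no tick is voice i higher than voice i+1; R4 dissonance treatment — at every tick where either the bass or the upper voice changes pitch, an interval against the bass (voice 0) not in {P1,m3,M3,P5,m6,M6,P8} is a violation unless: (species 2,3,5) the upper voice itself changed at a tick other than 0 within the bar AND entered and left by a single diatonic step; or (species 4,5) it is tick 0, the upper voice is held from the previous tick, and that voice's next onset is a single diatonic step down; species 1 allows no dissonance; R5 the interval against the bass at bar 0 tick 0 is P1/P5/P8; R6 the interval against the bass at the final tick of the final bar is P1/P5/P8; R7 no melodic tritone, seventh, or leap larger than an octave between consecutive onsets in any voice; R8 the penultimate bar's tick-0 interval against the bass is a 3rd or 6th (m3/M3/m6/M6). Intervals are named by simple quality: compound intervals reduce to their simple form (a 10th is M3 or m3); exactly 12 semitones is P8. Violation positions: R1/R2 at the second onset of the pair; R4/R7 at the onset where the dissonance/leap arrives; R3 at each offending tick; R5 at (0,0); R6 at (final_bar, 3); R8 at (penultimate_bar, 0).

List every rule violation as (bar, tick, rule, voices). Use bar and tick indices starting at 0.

bar 0: v0=G3 v1=G4 downbeat P8
bar 1: v0=E3 v1=C4 downbeat m6
bar 2: v0=G3 v1=E4 downbeat M6
bar 3: v0=A3 v1=F4 downbeat m6
bar 4: v0=G3 v1=E4 downbeat M6
bar 5: v0=A3 v1=A4 downbeat P8
bar 6: v0=G3 v1=B3 downbeat M3
bar 7: v0=E3 v1=E4 downbeat P8
bar 8: v0=D3 v1=D4 downbeat P8
bar 9: v0=F3 v1=D4 downbeat M6
bar 10: v0=G3 v1=G4 downbeat P8
  -> R2 @ bar 5 tick 0 v(0, 1): G3/E4 M6 -> A3/A4 P8 similar
  -> R1 @ bar 10 tick 0 v(0, 1): F3/F4 P8 -> G3/G4 P8 similar

(5, 0, R2, (0, 1))
(10, 0, R1, (0, 1))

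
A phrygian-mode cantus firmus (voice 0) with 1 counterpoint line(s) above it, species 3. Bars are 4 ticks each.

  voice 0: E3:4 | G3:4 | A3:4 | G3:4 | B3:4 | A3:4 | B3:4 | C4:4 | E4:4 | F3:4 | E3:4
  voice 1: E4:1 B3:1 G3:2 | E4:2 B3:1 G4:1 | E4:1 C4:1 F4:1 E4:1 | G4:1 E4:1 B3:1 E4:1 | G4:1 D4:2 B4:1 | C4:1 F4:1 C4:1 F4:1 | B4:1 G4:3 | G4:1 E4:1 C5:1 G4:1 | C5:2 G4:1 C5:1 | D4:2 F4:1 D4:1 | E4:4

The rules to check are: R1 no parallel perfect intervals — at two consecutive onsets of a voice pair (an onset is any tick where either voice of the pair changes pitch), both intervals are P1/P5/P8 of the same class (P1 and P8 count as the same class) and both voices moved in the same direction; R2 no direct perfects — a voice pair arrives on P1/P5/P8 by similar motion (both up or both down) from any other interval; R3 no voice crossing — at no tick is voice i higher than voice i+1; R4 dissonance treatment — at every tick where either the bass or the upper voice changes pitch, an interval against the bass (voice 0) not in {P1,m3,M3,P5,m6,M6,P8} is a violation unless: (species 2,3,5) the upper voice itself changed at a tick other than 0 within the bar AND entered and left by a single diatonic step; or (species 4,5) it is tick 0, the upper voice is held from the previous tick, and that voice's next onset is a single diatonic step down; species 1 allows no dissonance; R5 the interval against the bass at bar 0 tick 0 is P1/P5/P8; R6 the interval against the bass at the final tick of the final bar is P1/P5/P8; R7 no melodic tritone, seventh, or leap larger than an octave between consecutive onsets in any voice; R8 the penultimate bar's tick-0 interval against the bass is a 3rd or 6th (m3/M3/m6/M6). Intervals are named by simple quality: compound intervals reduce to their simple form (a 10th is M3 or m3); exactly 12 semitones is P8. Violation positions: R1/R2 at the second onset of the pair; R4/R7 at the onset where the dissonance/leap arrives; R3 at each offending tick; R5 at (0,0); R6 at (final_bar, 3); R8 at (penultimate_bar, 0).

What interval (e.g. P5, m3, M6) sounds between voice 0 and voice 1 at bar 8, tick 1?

m6

voice 0=E4 voice 1=C5 -> m6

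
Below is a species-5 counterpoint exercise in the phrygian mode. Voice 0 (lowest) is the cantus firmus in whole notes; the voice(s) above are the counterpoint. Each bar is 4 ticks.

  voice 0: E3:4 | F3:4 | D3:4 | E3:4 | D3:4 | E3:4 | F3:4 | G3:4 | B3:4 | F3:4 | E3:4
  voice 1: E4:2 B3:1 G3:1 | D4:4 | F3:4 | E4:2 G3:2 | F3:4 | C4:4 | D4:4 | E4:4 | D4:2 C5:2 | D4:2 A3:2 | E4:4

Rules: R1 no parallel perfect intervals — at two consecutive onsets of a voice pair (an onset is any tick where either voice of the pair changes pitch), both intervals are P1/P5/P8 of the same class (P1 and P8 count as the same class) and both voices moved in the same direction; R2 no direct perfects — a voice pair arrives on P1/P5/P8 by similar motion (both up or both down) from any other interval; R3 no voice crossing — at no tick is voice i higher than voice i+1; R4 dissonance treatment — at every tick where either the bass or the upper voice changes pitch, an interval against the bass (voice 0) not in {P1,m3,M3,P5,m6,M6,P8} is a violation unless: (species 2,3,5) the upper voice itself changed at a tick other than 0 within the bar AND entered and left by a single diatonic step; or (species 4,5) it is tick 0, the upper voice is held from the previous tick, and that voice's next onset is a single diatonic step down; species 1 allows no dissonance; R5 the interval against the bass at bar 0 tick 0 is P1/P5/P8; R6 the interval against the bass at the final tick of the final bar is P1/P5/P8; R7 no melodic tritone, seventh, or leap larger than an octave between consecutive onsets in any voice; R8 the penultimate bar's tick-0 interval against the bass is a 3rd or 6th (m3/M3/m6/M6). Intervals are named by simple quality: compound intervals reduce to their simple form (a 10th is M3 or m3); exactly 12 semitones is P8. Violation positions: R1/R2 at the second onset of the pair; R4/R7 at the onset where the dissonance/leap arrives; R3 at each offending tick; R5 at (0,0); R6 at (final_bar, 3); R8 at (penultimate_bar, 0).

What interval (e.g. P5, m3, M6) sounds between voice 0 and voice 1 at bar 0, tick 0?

P8

voice 0=E3 voice 1=E4 -> P8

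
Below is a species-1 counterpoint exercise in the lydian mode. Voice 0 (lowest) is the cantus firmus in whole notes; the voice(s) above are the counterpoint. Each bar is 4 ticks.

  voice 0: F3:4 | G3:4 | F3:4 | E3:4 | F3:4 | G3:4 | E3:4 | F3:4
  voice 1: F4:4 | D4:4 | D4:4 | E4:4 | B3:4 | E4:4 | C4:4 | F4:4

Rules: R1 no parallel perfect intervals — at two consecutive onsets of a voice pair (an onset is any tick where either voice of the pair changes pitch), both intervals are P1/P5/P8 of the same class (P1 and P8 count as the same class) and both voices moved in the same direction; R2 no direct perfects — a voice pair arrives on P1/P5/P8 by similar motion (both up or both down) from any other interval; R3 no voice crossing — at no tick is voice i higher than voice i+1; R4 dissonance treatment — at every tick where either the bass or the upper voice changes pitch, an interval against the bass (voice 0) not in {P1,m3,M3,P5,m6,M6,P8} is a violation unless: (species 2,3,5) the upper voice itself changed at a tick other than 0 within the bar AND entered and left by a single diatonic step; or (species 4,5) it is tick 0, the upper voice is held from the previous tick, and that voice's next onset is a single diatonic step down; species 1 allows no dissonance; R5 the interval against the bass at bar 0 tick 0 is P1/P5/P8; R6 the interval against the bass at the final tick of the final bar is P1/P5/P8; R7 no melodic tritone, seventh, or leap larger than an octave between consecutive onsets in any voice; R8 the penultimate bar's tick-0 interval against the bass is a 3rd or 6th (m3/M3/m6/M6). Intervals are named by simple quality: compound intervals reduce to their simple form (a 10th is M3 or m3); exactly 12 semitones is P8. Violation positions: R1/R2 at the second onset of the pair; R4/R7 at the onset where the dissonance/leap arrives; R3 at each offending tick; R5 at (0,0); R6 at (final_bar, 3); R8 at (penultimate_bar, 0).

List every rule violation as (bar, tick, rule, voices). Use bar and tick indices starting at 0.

(4, 0, R4, (0, 1))
(7, 0, R2, (0, 1))

bar 0: v0=F3 v1=F4 downbeat P8
bar 1: v0=G3 v1=D4 downbeat P5
bar 2: v0=F3 v1=D4 downbeat M6
bar 3: v0=E3 v1=E4 downbeat P8
bar 4: v0=F3 v1=B3 downbeat TT
bar 5: v0=G3 v1=E4 downbeat M6
bar 6: v0=E3 v1=C4 downbeat m6
bar 7: v0=F3 v1=F4 downbeat P8
  -> R4 @ bar 4 tick 0 v(0, 1): F3/B3 TT untreated
  -> R2 @ bar 7 tick 0 v(0, 1): E3/C4 m6 -> F3/F4 P8 similar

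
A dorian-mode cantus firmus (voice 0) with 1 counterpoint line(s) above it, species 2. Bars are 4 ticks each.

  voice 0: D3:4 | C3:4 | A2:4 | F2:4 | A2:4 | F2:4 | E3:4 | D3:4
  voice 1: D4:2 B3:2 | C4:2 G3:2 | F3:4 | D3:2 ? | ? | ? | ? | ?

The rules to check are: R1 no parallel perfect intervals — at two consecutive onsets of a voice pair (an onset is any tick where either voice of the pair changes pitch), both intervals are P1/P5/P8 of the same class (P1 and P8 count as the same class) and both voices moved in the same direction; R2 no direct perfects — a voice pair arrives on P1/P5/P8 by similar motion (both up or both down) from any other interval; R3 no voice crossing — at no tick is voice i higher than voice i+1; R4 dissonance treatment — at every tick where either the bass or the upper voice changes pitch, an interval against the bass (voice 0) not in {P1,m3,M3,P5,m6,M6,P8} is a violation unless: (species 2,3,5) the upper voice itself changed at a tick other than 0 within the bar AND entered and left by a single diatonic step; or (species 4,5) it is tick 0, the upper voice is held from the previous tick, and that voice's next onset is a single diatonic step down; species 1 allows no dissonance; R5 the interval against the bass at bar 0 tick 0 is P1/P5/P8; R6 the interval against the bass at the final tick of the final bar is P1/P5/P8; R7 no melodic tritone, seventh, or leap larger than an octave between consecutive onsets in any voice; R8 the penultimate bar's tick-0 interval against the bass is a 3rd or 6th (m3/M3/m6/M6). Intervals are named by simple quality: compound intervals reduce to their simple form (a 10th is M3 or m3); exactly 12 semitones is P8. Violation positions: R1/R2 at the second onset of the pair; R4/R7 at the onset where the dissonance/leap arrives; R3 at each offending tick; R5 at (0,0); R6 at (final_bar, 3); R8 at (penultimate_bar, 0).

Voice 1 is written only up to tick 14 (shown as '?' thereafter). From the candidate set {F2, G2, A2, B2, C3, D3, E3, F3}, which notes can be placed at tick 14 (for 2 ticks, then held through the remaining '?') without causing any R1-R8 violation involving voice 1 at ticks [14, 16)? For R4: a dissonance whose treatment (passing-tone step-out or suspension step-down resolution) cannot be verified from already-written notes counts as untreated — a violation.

F2: legal
G2: violates R4
A2: legal
B2: violates R4
C3: legal
D3: legal
E3: violates R4
F3: legal

{A2, C3, D3, F2, F3}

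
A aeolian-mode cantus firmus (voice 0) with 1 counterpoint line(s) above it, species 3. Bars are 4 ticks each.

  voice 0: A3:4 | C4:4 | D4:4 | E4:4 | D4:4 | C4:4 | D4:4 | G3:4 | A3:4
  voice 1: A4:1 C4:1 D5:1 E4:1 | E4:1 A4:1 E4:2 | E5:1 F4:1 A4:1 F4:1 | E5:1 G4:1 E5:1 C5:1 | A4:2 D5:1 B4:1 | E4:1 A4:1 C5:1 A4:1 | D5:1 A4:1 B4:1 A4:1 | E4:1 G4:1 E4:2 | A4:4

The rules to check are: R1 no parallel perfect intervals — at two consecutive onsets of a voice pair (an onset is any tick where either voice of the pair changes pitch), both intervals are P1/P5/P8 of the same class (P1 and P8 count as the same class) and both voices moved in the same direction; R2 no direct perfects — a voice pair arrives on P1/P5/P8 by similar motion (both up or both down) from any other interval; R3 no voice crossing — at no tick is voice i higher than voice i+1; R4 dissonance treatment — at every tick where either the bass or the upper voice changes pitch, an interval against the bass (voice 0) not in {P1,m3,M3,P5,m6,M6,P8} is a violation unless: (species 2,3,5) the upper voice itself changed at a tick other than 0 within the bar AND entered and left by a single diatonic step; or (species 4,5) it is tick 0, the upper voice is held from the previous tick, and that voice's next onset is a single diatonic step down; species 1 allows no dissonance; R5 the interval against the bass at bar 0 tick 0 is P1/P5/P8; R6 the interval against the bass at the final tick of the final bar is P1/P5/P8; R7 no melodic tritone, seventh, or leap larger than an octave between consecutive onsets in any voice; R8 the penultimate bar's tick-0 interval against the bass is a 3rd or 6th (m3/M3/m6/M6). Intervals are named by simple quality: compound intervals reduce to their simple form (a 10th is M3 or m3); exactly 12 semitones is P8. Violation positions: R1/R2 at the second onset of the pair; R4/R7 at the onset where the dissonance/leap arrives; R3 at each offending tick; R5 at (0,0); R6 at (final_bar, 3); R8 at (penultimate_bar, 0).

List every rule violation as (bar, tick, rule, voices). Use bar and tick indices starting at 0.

bar 0: v0=A3 v1=A4 downbeat P8
bar 1: v0=C4 v1=E4 downbeat M3
bar 2: v0=D4 v1=E5 downbeat M2
bar 3: v0=E4 v1=E5 downbeat P8
bar 4: v0=D4 v1=A4 downbeat P5
bar 5: v0=C4 v1=E4 downbeat M3
bar 6: v0=D4 v1=D5 downbeat P8
bar 7: v0=G3 v1=E4 downbeat M6
bar 8: v0=A3 v1=A4 downbeat P8
  -> R4 @ bar 0 tick 2 v(0, 1): A3/D5 P4 untreated
  -> R7 @ bar 0 tick 2 v(1,): C4->D5 leap 14st
  -> R7 @ bar 0 tick 3 v(1,): D5->E4 leap 10st
  -> R4 @ bar 2 tick 0 v(0, 1): D4/E5 M2 untreated
  -> R7 @ bar 2 tick 1 v(1,): E5->F4 leap 11st
  -> R2 @ bar 3 tick 0 v(0, 1): D4/F4 m3 -> E4/E5 P8 similar
  -> R7 @ bar 3 tick 0 v(1,): F4->E5 leap 11st
  -> R2 @ bar 4 tick 0 v(0, 1): E4/C5 m6 -> D4/A4 P5 similar
  -> R2 @ bar 6 tick 0 v(0, 1): C4/A4 M6 -> D4/D5 P8 similar
  -> R2 @ bar 8 tick 0 v(0, 1): G3/E4 M6 -> A3/A4 P8 similar

(0, 2, R4, (0, 1))
(0, 2, R7, (1,))
(0, 3, R7, (1,))
(2, 0, R4, (0, 1))
(2, 1, R7, (1,))
(3, 0, R2, (0, 1))
(3, 0, R7, (1,))
(4, 0, R2, (0, 1))
(6, 0, R2, (0, 1))
(8, 0, R2, (0, 1))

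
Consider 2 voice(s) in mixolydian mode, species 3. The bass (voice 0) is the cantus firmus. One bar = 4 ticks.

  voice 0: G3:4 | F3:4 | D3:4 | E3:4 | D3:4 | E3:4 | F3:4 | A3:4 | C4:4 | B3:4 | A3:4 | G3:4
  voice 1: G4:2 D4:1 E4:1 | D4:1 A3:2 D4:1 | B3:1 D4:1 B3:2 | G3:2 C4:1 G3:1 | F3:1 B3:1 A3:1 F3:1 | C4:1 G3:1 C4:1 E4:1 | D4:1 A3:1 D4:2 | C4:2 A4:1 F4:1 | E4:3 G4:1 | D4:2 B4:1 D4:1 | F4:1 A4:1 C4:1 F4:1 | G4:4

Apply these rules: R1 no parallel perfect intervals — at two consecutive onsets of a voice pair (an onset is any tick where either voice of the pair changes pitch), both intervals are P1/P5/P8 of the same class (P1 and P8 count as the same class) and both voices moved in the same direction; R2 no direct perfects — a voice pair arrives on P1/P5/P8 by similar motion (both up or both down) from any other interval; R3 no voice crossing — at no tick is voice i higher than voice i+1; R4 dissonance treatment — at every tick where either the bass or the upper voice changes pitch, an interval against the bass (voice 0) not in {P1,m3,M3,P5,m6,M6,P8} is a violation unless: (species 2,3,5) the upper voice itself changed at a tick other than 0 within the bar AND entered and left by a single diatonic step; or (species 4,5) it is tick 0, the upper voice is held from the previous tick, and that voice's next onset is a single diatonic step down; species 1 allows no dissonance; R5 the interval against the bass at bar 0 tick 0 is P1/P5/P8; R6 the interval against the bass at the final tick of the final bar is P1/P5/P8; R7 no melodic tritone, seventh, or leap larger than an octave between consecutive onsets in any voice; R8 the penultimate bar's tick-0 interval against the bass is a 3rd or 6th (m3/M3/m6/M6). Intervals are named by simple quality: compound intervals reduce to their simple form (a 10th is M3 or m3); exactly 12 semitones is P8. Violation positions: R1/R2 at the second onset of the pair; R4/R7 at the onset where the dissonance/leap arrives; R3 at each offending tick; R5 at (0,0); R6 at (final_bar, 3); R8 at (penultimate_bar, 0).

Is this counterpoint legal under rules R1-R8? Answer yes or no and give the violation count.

bar 0: v0=G3 v1=G4 (P8)
bar 1: v0=F3 v1=D4 (M6)
bar 2: v0=D3 v1=B3 (M6)
bar 3: v0=E3 v1=G3 (m3)
bar 4: v0=D3 v1=F3 (m3)
bar 5: v0=E3 v1=C4 (m6)
bar 6: v0=F3 v1=D4 (M6)
bar 7: v0=A3 v1=C4 (m3)
bar 8: v0=C4 v1=E4 (M3)
bar 9: v0=B3 v1=D4 (m3)
bar 10: v0=A3 v1=F4 (m6)
bar 11: v0=G3 v1=G4 (P8)
  R7 @ bar4.1: F3->B3 leap 6st

No (1 violations)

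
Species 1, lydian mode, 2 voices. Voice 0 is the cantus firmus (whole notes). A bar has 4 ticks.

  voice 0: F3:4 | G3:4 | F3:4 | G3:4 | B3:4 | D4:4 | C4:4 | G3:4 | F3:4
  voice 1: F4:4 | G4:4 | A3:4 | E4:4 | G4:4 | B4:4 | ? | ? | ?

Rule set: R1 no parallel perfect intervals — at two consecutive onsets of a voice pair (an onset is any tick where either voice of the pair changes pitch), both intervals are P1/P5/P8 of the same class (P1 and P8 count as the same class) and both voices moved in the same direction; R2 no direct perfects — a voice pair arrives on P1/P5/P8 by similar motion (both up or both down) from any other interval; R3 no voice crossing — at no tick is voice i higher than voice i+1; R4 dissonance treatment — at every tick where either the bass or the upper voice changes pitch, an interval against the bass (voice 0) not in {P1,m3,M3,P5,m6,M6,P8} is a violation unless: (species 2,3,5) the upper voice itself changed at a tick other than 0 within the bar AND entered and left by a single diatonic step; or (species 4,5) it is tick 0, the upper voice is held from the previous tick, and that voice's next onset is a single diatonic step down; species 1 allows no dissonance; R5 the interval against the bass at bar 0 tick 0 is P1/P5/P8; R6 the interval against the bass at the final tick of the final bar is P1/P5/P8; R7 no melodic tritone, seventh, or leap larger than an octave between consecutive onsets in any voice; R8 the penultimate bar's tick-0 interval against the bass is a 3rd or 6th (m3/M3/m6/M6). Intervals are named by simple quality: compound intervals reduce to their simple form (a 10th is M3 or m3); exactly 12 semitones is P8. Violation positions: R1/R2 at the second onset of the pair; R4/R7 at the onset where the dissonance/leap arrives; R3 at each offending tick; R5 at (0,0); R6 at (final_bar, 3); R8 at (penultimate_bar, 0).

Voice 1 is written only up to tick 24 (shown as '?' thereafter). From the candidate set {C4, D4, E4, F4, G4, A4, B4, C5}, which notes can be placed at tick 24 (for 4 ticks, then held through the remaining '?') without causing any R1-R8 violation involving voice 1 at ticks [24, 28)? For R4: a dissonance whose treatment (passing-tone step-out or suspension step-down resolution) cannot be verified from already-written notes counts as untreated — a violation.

C4: violates R2,R7
D4: violates R4
E4: legal
F4: violates R4,R7
G4: violates R2
A4: legal
B4: violates R4
C5: legal

{A4, C5, E4}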